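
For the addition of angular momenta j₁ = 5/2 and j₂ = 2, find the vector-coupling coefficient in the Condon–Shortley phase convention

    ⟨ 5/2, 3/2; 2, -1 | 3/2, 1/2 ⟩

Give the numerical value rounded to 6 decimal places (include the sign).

-0.138013  (= −√(2/105))

triangle: 3!·2!·1!/7! = 12/5040
(j±m)!: 4!·1!·1!·3!·2!·1! = 288
prefactor² = (2J+1)·Δ·N² = 96/35
  k=0: +1/(0!·3!·1!·1!·1!·0!) = 1/6
  k=1: −1/(1!·2!·0!·0!·2!·1!) = -1/4
Σ = -1/12  ⇒  CG² = 96/35·(-1/12)² = 2/105
CG = −√(2/105) = -0.138013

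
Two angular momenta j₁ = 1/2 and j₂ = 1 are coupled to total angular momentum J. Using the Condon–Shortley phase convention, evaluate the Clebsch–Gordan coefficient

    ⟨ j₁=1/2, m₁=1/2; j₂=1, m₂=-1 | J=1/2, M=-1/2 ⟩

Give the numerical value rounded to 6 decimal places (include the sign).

+0.816497

triangle: 1!·0!·1!/3! = 1/6
(j±m)!: 1!·0!·0!·2!·0!·1! = 2
prefactor² = (2J+1)·Δ·N² = 2/3
  k=0: +1/(0!·1!·0!·0!·0!·1!) = 1
Σ = 1  ⇒  CG² = 2/3·1² = 2/3
CG = +√(2/3) = +0.816497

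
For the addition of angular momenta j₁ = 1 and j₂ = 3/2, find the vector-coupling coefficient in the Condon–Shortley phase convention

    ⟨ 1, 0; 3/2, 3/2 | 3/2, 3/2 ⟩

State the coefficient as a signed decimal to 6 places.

j₁+j₂−J=1  J+j₁−j₂=1  J−j₁+j₂=2  j₁+j₂+J+1=5
(j₁±m₁, j₂±m₂, J±M) = (1,1,3,0,3,0)
P² = 12/5
sum k=1..1:
  [1] −1/2 = -1/2
S = -1/2
C² = P²·S² = 3/5 ; C = -0.774597

-0.774597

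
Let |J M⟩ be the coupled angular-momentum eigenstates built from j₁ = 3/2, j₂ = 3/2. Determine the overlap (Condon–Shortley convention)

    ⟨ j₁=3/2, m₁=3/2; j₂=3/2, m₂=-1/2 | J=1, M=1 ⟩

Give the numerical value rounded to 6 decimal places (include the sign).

j₁+j₂−J=2  J+j₁−j₂=1  J−j₁+j₂=1  j₁+j₂+J+1=5
(j₁±m₁, j₂±m₂, J±M) = (3,0,1,2,2,0)
P² = 6/5
sum k=0..0:
  [0] +1/2 = 1/2
S = 1/2
C² = P²·S² = 3/10 ; C = +0.547723

+0.547723  (= +√(3/10))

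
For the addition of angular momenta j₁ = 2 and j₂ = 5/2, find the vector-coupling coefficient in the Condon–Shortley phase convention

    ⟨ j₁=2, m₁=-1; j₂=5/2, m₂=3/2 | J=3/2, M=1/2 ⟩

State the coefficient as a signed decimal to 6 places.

√[4·3!1!2!/7! · 1!3!4!1!2!1!] = √(96/35)
  +(−1)^2/∏(2,1,1,2,0,0)! = 1/4  (running 1/4)
  +(−1)^3/∏(3,0,0,1,1,1)! = -1/6  (running 1/12)
⟨..|..⟩ = √(96/35)·(1/12) = +0.138013

+√(2/105) = +0.138013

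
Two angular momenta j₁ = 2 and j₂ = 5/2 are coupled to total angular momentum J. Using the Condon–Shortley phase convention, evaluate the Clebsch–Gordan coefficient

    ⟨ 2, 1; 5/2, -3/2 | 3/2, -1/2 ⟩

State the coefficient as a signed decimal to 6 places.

−√(2/105) ≈ -0.138013

√[4·3!1!2!/7! · 3!1!1!4!1!2!] = √(96/35)
  +(−1)^0/∏(0,3,1,1,0,1)! = 1/6  (running 1/6)
  +(−1)^1/∏(1,2,0,0,1,2)! = -1/4  (running -1/12)
⟨..|..⟩ = √(96/35)·(-1/12) = -0.138013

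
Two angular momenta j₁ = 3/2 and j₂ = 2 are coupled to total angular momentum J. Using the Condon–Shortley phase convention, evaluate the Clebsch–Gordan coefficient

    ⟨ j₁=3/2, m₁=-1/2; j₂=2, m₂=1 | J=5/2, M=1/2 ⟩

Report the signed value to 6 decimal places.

√[6·1!2!3!/7! · 1!2!3!1!3!2!] = √(72/35)
  +(−1)^0/∏(0,1,2,3,0,0)! = 1/12  (running 1/12)
  +(−1)^1/∏(1,0,1,2,1,1)! = -1/2  (running -5/12)
⟨..|..⟩ = √(72/35)·(-5/12) = -0.597614

−√(5/14) ≈ -0.597614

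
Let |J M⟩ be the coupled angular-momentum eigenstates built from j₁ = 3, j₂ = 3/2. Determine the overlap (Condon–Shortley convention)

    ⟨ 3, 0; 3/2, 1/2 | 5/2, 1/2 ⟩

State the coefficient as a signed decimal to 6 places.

√[6·2!4!1!/8! · 3!3!2!1!3!2!] = √(216/35)
  +(−1)^1/∏(1,1,2,1,2,0)! = -1/4  (running -1/4)
  +(−1)^2/∏(2,0,1,0,3,1)! = 1/12  (running -1/6)
⟨..|..⟩ = √(216/35)·(-1/6) = -0.414039

-0.414039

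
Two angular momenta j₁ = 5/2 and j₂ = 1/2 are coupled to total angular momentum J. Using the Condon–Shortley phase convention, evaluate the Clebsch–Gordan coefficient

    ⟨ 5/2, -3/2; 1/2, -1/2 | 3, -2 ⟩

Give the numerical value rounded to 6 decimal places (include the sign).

+0.912871  (= +√(5/6))

triangle: 0!*5!*1!/7! = 120/5040
(j±m)!: 1!*4!*0!*1!*1!*5! = 2880
prefactor² = (2J+1)*Δ*N² = 480
  k=0: +1/(0!*0!*4!*0!*1!*1!) = 1/24
Σ = 1/24  ⇒  CG² = 480*1/24² = 5/6
CG = +√(5/6) = +0.912871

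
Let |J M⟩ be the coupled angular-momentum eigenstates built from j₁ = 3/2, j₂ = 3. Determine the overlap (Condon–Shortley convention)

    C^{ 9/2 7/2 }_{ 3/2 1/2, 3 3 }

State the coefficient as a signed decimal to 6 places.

j₁+j₂−J=0  J+j₁−j₂=3  J−j₁+j₂=6  j₁+j₂+J+1=10
(j₁±m₁, j₂±m₂, J±M) = (2,1,6,0,8,1)
P² = 691200
sum k=0..0:
  [0] +1/1440 = 1/1440
S = 1/1440
C² = P²·S² = 1/3 ; C = +0.577350

+0.577350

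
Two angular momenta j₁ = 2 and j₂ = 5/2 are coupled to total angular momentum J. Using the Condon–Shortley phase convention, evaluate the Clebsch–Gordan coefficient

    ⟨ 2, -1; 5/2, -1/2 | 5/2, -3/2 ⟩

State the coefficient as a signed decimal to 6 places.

-0.414039  (= −√(6/35))

√[6·2!2!3!/8! · 1!3!2!3!1!4!] = √(216/35)
  +(−1)^1/∏(1,1,2,1,0,2)! = -1/4  (running -1/4)
  +(−1)^2/∏(2,0,1,0,1,3)! = 1/12  (running -1/6)
⟨..|..⟩ = √(216/35)·(-1/6) = -0.414039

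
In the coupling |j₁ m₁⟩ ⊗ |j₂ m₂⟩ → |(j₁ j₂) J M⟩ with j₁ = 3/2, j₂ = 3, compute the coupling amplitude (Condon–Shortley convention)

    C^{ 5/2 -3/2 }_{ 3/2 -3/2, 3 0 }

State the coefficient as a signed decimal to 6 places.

+0.507093

j₁+j₂−J=2  J+j₁−j₂=1  J−j₁+j₂=4  j₁+j₂+J+1=8
(j₁±m₁, j₂±m₂, J±M) = (0,3,3,3,1,4)
P² = 1296/35
sum k=2..2:
  [2] +1/12 = 1/12
S = 1/12
C² = P²·S² = 9/35 ; C = +0.507093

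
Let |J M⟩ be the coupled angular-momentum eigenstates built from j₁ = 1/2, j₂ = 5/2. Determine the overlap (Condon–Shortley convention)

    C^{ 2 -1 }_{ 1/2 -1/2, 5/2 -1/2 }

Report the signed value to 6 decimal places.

√[5·1!0!4!/6! · 0!1!2!3!1!3!] = √(12)
  +(−1)^1/∏(1,0,0,1,0,3)! = -1/6  (running -1/6)
⟨..|..⟩ = √(12)·(-1/6) = -0.577350

-0.577350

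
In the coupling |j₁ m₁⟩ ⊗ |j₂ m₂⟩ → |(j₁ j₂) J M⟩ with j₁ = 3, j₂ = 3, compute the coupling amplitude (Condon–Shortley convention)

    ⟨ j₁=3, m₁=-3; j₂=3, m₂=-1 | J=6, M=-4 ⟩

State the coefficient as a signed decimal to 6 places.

+√(5/22) = +0.476731

j₁+j₂−J=0  J+j₁−j₂=6  J−j₁+j₂=6  j₁+j₂+J+1=13
(j₁±m₁, j₂±m₂, J±M) = (0,6,2,4,2,10)
P² = 2985984000/11
sum k=0..0:
  [0] +1/34560 = 1/34560
S = 1/34560
C² = P²·S² = 5/22 ; C = +0.476731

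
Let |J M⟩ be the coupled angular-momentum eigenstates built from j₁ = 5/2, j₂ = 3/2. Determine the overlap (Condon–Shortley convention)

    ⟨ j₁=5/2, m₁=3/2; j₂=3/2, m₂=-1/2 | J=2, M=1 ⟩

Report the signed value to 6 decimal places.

+0.154303

√[5·2!3!1!/7! · 4!1!1!2!3!1!] = √(24/7)
  +(−1)^0/∏(0,2,1,1,2,0)! = 1/4  (running 1/4)
  +(−1)^1/∏(1,1,0,0,3,1)! = -1/6  (running 1/12)
⟨..|..⟩ = √(24/7)·(1/12) = +0.154303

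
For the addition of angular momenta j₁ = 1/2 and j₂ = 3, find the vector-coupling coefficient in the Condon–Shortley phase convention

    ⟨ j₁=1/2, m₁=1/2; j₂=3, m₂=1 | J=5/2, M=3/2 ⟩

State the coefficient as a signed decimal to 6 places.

+0.534522

triangle: 1!×0!×5!/7! = 120/5040
(j±m)!: 1!×0!×4!×2!×4!×1! = 1152
prefactor² = (2J+1)×Δ×N² = 1152/7
  k=0: +1/(0!×1!×0!×4!×0!×1!) = 1/24
Σ = 1/24  ⇒  CG² = 1152/7×1/24² = 2/7
CG = +√(2/7) = +0.534522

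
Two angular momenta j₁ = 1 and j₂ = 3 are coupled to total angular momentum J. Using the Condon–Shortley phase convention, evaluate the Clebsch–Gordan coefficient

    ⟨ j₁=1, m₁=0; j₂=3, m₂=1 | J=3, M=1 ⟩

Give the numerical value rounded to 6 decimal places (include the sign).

j₁+j₂−J=1  J+j₁−j₂=1  J−j₁+j₂=5  j₁+j₂+J+1=8
(j₁±m₁, j₂±m₂, J±M) = (1,1,4,2,4,2)
P² = 48
sum k=0..1:
  [0] +1/24 = 1/24
  [1] −1/12 = -1/12
S = -1/24
C² = P²·S² = 1/12 ; C = -0.288675

-0.288675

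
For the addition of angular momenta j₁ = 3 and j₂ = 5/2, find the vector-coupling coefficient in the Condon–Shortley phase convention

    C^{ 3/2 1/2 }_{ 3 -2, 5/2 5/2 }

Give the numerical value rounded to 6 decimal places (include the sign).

triangle: 4!×2!×1!/8! = 48/40320
(j±m)!: 1!×5!×5!×0!×2!×1! = 28800
prefactor² = (2J+1)×Δ×N² = 960/7
  k=4: +1/(4!×0!×1!×1!×1!×0!) = 1/24
Σ = 1/24  ⇒  CG² = 960/7×1/24² = 5/21
CG = +√(5/21) = +0.487950

+0.487950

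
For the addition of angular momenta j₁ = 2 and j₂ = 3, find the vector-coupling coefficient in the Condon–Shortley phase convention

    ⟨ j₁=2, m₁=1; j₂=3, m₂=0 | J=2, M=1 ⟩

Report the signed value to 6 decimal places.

j₁+j₂−J=3  J+j₁−j₂=1  J−j₁+j₂=3  j₁+j₂+J+1=8
(j₁±m₁, j₂±m₂, J±M) = (3,1,3,3,3,1)
P² = 81/14
sum k=0..1:
  [0] +1/36 = 1/36
  [1] −1/4 = -1/4
S = -2/9
C² = P²·S² = 2/7 ; C = -0.534522

−√(2/7) ≈ -0.534522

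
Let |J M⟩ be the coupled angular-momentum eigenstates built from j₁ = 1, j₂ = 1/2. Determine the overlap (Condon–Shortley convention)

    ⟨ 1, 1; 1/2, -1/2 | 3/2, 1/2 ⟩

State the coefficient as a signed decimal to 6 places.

+0.577350  (= +√(1/3))

j₁+j₂−J=0  J+j₁−j₂=2  J−j₁+j₂=1  j₁+j₂+J+1=4
(j₁±m₁, j₂±m₂, J±M) = (2,0,0,1,2,1)
P² = 4/3
sum k=0..0:
  [0] +1/2 = 1/2
S = 1/2
C² = P²·S² = 1/3 ; C = +0.577350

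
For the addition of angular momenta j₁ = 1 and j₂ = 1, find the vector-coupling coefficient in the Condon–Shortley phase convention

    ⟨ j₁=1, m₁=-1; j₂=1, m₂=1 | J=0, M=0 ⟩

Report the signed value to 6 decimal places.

√[1·2!0!0!/3! · 0!2!2!0!0!0!] = √(4/3)
  +(−1)^2/∏(2,0,0,0,0,0)! = 1/2  (running 1/2)
⟨..|..⟩ = √(4/3)·(1/2) = +0.577350

+0.577350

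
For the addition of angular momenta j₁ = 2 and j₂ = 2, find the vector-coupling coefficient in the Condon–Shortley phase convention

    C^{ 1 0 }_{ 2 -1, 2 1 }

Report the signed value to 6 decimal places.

+√(1/10) ≈ +0.316228

j₁+j₂−J=3  J+j₁−j₂=1  J−j₁+j₂=1  j₁+j₂+J+1=6
(j₁±m₁, j₂±m₂, J±M) = (1,3,3,1,1,1)
P² = 9/10
sum k=2..3:
  [2] +1/2 = 1/2
  [3] −1/6 = -1/6
S = 1/3
C² = P²·S² = 1/10 ; C = +0.316228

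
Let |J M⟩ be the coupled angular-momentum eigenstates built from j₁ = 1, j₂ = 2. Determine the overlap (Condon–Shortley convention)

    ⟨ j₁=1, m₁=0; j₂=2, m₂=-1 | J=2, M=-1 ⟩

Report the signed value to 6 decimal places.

triangle: 1!×1!×3!/6! = 6/720
(j±m)!: 1!×1!×1!×3!×1!×3! = 36
prefactor² = (2J+1)×Δ×N² = 3/2
  k=0: +1/(0!×1!×1!×1!×0!×2!) = 1/2
  k=1: −1/(1!×0!×0!×0!×1!×3!) = -1/6
Σ = 1/3  ⇒  CG² = 3/2×1/3² = 1/6
CG = +√(1/6) = +0.408248

+√(1/6) = +0.408248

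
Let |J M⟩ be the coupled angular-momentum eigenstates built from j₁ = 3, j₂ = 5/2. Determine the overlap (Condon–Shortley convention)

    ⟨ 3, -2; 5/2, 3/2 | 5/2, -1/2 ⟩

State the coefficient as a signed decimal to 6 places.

−√(1/14) ≈ -0.267261

√[6·3!3!2!/9! · 1!5!4!1!2!3!] = √(288/7)
  +(−1)^2/∏(2,1,3,2,0,0)! = 1/24  (running 1/24)
  +(−1)^3/∏(3,0,2,1,1,1)! = -1/12  (running -1/24)
⟨..|..⟩ = √(288/7)·(-1/24) = -0.267261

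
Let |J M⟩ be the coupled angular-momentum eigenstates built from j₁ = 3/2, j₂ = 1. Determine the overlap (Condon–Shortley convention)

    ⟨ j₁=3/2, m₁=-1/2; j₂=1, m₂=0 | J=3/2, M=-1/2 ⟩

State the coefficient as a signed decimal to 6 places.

triangle: 1!*2!*1!/5! = 2/120
(j±m)!: 1!*2!*1!*1!*1!*2! = 4
prefactor² = (2J+1)*Δ*N² = 4/15
  k=0: +1/(0!*1!*2!*1!*0!*0!) = 1/2
  k=1: −1/(1!*0!*1!*0!*1!*1!) = -1
Σ = -1/2  ⇒  CG² = 4/15*(-1/2)² = 1/15
CG = −√(1/15) = -0.258199

-0.258199  (= −√(1/15))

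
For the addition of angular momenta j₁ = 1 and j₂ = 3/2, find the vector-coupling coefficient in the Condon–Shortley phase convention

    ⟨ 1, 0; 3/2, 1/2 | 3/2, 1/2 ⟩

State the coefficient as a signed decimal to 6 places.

−√(1/15) = -0.258199

√[4·1!1!2!/5! · 1!1!2!1!2!1!] = √(4/15)
  +(−1)^0/∏(0,1,1,2,0,0)! = 1/2  (running 1/2)
  +(−1)^1/∏(1,0,0,1,1,1)! = -1  (running -1/2)
⟨..|..⟩ = √(4/15)·(-1/2) = -0.258199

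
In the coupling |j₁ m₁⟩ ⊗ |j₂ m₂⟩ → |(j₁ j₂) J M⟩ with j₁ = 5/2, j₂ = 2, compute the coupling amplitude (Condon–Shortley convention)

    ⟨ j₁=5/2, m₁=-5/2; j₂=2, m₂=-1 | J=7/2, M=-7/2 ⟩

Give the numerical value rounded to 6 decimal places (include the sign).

triangle: 1!×4!×3!/9! = 144/362880
(j±m)!: 0!×5!×1!×3!×0!×7! = 3628800
prefactor² = (2J+1)×Δ×N² = 11520
  k=1: −1/(1!×0!×4!×0!×0!×3!) = -1/144
Σ = -1/144  ⇒  CG² = 11520×(-1/144)² = 5/9
CG = −√(5/9) = -0.745356

−√(5/9) ≈ -0.745356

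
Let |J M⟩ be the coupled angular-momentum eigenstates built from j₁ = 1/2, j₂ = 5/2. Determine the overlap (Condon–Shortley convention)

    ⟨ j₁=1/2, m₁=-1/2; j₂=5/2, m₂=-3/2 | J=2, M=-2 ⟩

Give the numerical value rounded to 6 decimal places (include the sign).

j₁+j₂−J=1  J+j₁−j₂=0  J−j₁+j₂=4  j₁+j₂+J+1=6
(j₁±m₁, j₂±m₂, J±M) = (0,1,1,4,0,4)
P² = 96
sum k=1..1:
  [1] −1/24 = -1/24
S = -1/24
C² = P²·S² = 1/6 ; C = -0.408248

−√(1/6) ≈ -0.408248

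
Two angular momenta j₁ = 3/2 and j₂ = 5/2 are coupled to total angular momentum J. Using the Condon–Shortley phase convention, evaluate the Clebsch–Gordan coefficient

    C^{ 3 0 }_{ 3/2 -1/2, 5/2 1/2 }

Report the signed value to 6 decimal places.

-0.447214  (= −√(1/5))

j₁+j₂−J=1  J+j₁−j₂=2  J−j₁+j₂=4  j₁+j₂+J+1=8
(j₁±m₁, j₂±m₂, J±M) = (1,2,3,2,3,3)
P² = 36/5
sum k=0..1:
  [0] +1/12 = 1/12
  [1] −1/4 = -1/4
S = -1/6
C² = P²·S² = 1/5 ; C = -0.447214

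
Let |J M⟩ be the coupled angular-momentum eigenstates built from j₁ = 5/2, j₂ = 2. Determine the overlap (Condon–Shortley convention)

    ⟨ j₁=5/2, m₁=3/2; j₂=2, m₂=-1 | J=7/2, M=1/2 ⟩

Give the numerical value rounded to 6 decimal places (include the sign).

+√(121/315) ≈ +0.619780

triangle: 1!·4!·3!/9! = 144/362880
(j±m)!: 4!·1!·1!·3!·4!·3! = 20736
prefactor² = (2J+1)·Δ·N² = 2304/35
  k=0: +1/(0!·1!·1!·1!·3!·2!) = 1/12
  k=1: −1/(1!·0!·0!·0!·4!·3!) = -1/144
Σ = 11/144  ⇒  CG² = 2304/35·11/144² = 121/315
CG = +√(121/315) = +0.619780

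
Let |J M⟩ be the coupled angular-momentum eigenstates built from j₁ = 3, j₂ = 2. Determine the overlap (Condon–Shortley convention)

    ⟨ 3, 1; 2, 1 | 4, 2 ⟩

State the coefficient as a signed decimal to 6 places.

√[9·1!5!3!/10! · 4!2!3!1!6!2!] = √(5184/7)
  +(−1)^0/∏(0,1,2,3,3,0)! = 1/72  (running 1/72)
  +(−1)^1/∏(1,0,1,2,4,1)! = -1/48  (running -1/144)
⟨..|..⟩ = √(5184/7)·(-1/144) = -0.188982

−√(1/28) = -0.188982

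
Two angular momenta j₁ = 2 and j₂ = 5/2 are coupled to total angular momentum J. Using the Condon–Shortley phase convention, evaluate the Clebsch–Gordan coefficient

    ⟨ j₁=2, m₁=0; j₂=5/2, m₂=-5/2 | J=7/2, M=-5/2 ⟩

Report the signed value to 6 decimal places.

triangle: 1!×3!×4!/9! = 144/362880
(j±m)!: 2!×2!×0!×5!×1!×6! = 345600
prefactor² = (2J+1)×Δ×N² = 7680/7
  k=0: +1/(0!×1!×2!×0!×1!×4!) = 1/48
Σ = 1/48  ⇒  CG² = 7680/7×1/48² = 10/21
CG = +√(10/21) = +0.690066

+0.690066  (= +√(10/21))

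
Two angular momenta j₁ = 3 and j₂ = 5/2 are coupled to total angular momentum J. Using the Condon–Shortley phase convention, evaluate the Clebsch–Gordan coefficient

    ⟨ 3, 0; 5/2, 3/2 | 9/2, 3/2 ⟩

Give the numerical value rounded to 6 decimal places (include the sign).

-0.540562

√[10·1!5!4!/11! · 3!3!4!1!6!3!] = √(207360/77)
  +(−1)^0/∏(0,1,3,4,2,0)! = 1/288  (running 1/288)
  +(−1)^1/∏(1,0,2,3,3,1)! = -1/72  (running -1/96)
⟨..|..⟩ = √(207360/77)·(-1/96) = -0.540562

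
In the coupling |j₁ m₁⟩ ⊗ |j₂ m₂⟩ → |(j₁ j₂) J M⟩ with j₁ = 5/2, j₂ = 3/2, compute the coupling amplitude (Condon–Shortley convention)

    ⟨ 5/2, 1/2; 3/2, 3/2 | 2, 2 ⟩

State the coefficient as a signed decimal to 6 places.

√[5·2!3!1!/7! · 3!2!3!0!4!0!] = √(144/7)
  +(−1)^2/∏(2,0,0,1,3,0)! = 1/12  (running 1/12)
⟨..|..⟩ = √(144/7)·(1/12) = +0.377964

+√(1/7) = +0.377964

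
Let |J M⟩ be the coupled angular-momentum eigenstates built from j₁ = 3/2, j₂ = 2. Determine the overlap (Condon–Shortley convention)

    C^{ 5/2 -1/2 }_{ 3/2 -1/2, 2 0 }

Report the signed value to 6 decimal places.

j₁+j₂−J=1  J+j₁−j₂=2  J−j₁+j₂=3  j₁+j₂+J+1=7
(j₁±m₁, j₂±m₂, J±M) = (1,2,2,2,2,3)
P² = 48/35
sum k=0..1:
  [0] +1/4 = 1/4
  [1] −1/2 = -1/2
S = -1/4
C² = P²·S² = 3/35 ; C = -0.292770

−√(3/35) = -0.292770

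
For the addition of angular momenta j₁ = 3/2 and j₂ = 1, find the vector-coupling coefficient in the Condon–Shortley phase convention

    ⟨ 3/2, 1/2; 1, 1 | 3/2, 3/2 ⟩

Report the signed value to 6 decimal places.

j₁+j₂−J=1  J+j₁−j₂=2  J−j₁+j₂=1  j₁+j₂+J+1=5
(j₁±m₁, j₂±m₂, J±M) = (2,1,2,0,3,0)
P² = 8/5
sum k=1..1:
  [1] −1/2 = -1/2
S = -1/2
C² = P²·S² = 2/5 ; C = -0.632456

-0.632456  (= −√(2/5))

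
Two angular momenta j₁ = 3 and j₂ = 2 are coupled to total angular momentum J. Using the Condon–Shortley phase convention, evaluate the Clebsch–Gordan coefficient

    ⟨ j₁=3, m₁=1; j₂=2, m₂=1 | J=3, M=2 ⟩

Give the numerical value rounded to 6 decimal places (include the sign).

triangle: 2!*4!*2!/9! = 96/362880
(j±m)!: 4!*2!*3!*1!*5!*1! = 34560
prefactor² = (2J+1)*Δ*N² = 64
  k=1: −1/(1!*1!*1!*2!*3!*0!) = -1/12
  k=2: +1/(2!*0!*0!*1!*4!*1!) = 1/48
Σ = -1/16  ⇒  CG² = 64*(-1/16)² = 1/4
CG = −√(1/4) = -0.500000

−√(1/4) ≈ -0.500000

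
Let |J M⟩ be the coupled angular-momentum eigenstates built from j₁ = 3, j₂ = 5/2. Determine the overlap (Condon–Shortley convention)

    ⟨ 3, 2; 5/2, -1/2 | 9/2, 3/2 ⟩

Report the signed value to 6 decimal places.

√[10·1!5!4!/11! · 5!1!2!3!6!3!] = √(345600/77)
  +(−1)^0/∏(0,1,1,2,4,2)! = 1/96  (running 1/96)
  +(−1)^1/∏(1,0,0,1,5,3)! = -1/720  (running 13/1440)
⟨..|..⟩ = √(345600/77)·(13/1440) = +0.604815

+0.604815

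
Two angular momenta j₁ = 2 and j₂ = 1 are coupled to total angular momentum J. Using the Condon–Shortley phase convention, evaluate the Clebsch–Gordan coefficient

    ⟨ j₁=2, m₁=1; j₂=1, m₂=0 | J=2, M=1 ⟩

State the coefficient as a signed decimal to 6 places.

+0.408248  (= +√(1/6))

√[5·1!3!1!/6! · 3!1!1!1!3!1!] = √(3/2)
  +(−1)^0/∏(0,1,1,1,2,0)! = 1/2  (running 1/2)
  +(−1)^1/∏(1,0,0,0,3,1)! = -1/6  (running 1/3)
⟨..|..⟩ = √(3/2)·(1/3) = +0.408248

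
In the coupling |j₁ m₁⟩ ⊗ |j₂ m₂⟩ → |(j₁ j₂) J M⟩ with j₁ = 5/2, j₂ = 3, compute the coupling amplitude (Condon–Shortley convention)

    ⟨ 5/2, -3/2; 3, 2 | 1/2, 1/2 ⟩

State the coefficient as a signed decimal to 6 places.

+0.487950  (= +√(5/21))

j₁+j₂−J=5  J+j₁−j₂=0  J−j₁+j₂=1  j₁+j₂+J+1=7
(j₁±m₁, j₂±m₂, J±M) = (1,4,5,1,1,0)
P² = 960/7
sum k=4..4:
  [4] +1/24 = 1/24
S = 1/24
C² = P²·S² = 5/21 ; C = +0.487950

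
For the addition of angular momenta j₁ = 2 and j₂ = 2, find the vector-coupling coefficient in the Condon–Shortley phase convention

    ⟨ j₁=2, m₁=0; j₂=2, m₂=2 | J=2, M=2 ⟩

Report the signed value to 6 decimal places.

triangle: 2!×2!×2!/7! = 8/5040
(j±m)!: 2!×2!×4!×0!×4!×0! = 2304
prefactor² = (2J+1)×Δ×N² = 128/7
  k=2: +1/(2!×0!×0!×2!×2!×0!) = 1/8
Σ = 1/8  ⇒  CG² = 128/7×1/8² = 2/7
CG = +√(2/7) = +0.534522

+0.534522  (= +√(2/7))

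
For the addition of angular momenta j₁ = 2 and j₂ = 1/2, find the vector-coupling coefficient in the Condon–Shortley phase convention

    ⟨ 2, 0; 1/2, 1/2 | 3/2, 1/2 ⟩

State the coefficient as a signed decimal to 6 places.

triangle: 1!*3!*0!/5! = 6/120
(j±m)!: 2!*2!*1!*0!*2!*1! = 8
prefactor² = (2J+1)*Δ*N² = 8/5
  k=1: −1/(1!*0!*1!*0!*2!*0!) = -1/2
Σ = -1/2  ⇒  CG² = 8/5*(-1/2)² = 2/5
CG = −√(2/5) = -0.632456

-0.632456  (= −√(2/5))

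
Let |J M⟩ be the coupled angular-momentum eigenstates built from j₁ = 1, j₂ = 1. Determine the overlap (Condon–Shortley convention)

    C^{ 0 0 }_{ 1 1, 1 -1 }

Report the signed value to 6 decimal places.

j₁+j₂−J=2  J+j₁−j₂=0  J−j₁+j₂=0  j₁+j₂+J+1=3
(j₁±m₁, j₂±m₂, J±M) = (2,0,0,2,0,0)
P² = 4/3
sum k=0..0:
  [0] +1/2 = 1/2
S = 1/2
C² = P²·S² = 1/3 ; C = +0.577350

+√(1/3) ≈ +0.577350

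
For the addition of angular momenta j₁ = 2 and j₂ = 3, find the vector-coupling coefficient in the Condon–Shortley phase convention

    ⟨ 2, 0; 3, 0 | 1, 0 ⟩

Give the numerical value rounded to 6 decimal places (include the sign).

triangle: 4!*0!*2!/7! = 48/5040
(j±m)!: 2!*2!*3!*3!*1!*1! = 144
prefactor² = (2J+1)*Δ*N² = 144/35
  k=2: +1/(2!*2!*0!*1!*0!*1!) = 1/4
Σ = 1/4  ⇒  CG² = 144/35*1/4² = 9/35
CG = +√(9/35) = +0.507093

+0.507093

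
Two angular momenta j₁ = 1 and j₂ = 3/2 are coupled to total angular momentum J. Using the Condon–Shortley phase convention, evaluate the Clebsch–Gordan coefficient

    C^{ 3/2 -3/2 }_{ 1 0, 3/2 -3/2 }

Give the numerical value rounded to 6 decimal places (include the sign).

+0.774597

triangle: 1!×1!×2!/5! = 2/120
(j±m)!: 1!×1!×0!×3!×0!×3! = 36
prefactor² = (2J+1)×Δ×N² = 12/5
  k=0: +1/(0!×1!×1!×0!×0!×2!) = 1/2
Σ = 1/2  ⇒  CG² = 12/5×1/2² = 3/5
CG = +√(3/5) = +0.774597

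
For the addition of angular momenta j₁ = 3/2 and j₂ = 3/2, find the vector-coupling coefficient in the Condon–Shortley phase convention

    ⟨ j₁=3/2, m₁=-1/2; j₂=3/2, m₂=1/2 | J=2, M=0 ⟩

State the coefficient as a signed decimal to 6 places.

√[5·1!2!2!/6! · 1!2!2!1!2!2!] = √(4/9)
  +(−1)^0/∏(0,1,2,2,0,0)! = 1/4  (running 1/4)
  +(−1)^1/∏(1,0,1,1,1,1)! = -1  (running -3/4)
⟨..|..⟩ = √(4/9)·(-3/4) = -0.500000

-0.500000  (= −√(1/4))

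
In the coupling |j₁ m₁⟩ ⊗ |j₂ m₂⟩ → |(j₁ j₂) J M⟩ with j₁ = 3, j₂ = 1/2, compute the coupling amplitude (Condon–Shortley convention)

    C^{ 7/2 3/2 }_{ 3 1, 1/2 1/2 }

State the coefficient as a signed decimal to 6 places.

+√(5/7) ≈ +0.845154

√[8·0!6!1!/8! · 4!2!1!0!5!2!] = √(11520/7)
  +(−1)^0/∏(0,0,2,1,4,0)! = 1/48  (running 1/48)
⟨..|..⟩ = √(11520/7)·(1/48) = +0.845154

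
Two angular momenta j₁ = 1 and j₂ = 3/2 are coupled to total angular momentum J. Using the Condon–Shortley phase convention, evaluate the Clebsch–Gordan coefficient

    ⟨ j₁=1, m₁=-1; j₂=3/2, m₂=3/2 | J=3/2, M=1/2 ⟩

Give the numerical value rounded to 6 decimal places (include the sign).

j₁+j₂−J=1  J+j₁−j₂=1  J−j₁+j₂=2  j₁+j₂+J+1=5
(j₁±m₁, j₂±m₂, J±M) = (0,2,3,0,2,1)
P² = 8/5
sum k=1..1:
  [1] −1/2 = -1/2
S = -1/2
C² = P²·S² = 2/5 ; C = -0.632456

-0.632456  (= −√(2/5))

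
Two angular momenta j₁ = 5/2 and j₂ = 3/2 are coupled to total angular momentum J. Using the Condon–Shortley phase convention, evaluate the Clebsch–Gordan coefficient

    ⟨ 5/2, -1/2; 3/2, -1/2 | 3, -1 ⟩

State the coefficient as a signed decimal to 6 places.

j₁+j₂−J=1  J+j₁−j₂=4  J−j₁+j₂=2  j₁+j₂+J+1=8
(j₁±m₁, j₂±m₂, J±M) = (2,3,1,2,2,4)
P² = 48/5
sum k=0..1:
  [0] +1/6 = 1/6
  [1] −1/8 = -1/8
S = 1/24
C² = P²·S² = 1/60 ; C = +0.129099

+√(1/60) = +0.129099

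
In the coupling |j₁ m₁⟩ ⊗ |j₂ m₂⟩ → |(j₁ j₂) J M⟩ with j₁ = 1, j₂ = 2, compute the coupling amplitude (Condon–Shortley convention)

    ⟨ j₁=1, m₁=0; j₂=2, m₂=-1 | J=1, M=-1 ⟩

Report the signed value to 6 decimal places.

j₁+j₂−J=2  J+j₁−j₂=0  J−j₁+j₂=2  j₁+j₂+J+1=5
(j₁±m₁, j₂±m₂, J±M) = (1,1,1,3,0,2)
P² = 6/5
sum k=1..1:
  [1] −1/2 = -1/2
S = -1/2
C² = P²·S² = 3/10 ; C = -0.547723

−√(3/10) ≈ -0.547723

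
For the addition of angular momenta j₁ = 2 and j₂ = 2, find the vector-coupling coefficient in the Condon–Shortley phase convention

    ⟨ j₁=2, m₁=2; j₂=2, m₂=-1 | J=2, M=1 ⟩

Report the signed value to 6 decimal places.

+√(3/7) ≈ +0.654654

triangle: 2!·2!·2!/7! = 8/5040
(j±m)!: 4!·0!·1!·3!·3!·1! = 864
prefactor² = (2J+1)·Δ·N² = 48/7
  k=0: +1/(0!·2!·0!·1!·2!·1!) = 1/4
Σ = 1/4  ⇒  CG² = 48/7·1/4² = 3/7
CG = +√(3/7) = +0.654654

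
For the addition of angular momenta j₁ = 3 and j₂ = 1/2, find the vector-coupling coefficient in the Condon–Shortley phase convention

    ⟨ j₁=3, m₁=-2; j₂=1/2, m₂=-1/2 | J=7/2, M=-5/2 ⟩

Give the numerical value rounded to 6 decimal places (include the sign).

+0.925820

√[8·0!6!1!/8! · 1!5!0!1!1!6!] = √(86400/7)
  +(−1)^0/∏(0,0,5,0,1,1)! = 1/120  (running 1/120)
⟨..|..⟩ = √(86400/7)·(1/120) = +0.925820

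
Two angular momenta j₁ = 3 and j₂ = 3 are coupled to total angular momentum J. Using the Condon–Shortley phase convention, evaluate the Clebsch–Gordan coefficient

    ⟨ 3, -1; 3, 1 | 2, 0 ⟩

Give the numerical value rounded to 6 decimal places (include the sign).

-0.327327  (= −√(3/28))

√[5·4!2!2!/9! · 2!4!4!2!2!2!] = √(256/21)
  +(−1)^2/∏(2,2,2,2,0,0)! = 1/16  (running 1/16)
  +(−1)^3/∏(3,1,1,1,1,1)! = -1/6  (running -5/48)
  +(−1)^4/∏(4,0,0,0,2,2)! = 1/96  (running -3/32)
⟨..|..⟩ = √(256/21)·(-3/32) = -0.327327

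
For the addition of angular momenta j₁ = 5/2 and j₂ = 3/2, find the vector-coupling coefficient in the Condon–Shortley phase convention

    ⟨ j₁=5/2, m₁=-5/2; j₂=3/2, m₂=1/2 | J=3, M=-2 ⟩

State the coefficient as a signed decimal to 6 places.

-0.645497  (= −√(5/12))

j₁+j₂−J=1  J+j₁−j₂=4  J−j₁+j₂=2  j₁+j₂+J+1=8
(j₁±m₁, j₂±m₂, J±M) = (0,5,2,1,1,5)
P² = 240
sum k=1..1:
  [1] −1/24 = -1/24
S = -1/24
C² = P²·S² = 5/12 ; C = -0.645497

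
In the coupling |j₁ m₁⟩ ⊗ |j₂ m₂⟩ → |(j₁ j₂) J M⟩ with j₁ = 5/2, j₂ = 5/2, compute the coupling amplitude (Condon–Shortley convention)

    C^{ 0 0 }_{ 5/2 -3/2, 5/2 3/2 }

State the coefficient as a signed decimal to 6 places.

+√(1/6) = +0.408248

j₁+j₂−J=5  J+j₁−j₂=0  J−j₁+j₂=0  j₁+j₂+J+1=6
(j₁±m₁, j₂±m₂, J±M) = (1,4,4,1,0,0)
P² = 96
sum k=4..4:
  [4] +1/24 = 1/24
S = 1/24
C² = P²·S² = 1/6 ; C = +0.408248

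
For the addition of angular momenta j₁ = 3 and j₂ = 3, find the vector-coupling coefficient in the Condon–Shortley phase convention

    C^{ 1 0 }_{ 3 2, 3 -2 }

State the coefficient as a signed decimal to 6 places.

−√(1/7) ≈ -0.377964

j₁+j₂−J=5  J+j₁−j₂=1  J−j₁+j₂=1  j₁+j₂+J+1=8
(j₁±m₁, j₂±m₂, J±M) = (5,1,1,5,1,1)
P² = 900/7
sum k=0..1:
  [0] +1/120 = 1/120
  [1] −1/24 = -1/24
S = -1/30
C² = P²·S² = 1/7 ; C = -0.377964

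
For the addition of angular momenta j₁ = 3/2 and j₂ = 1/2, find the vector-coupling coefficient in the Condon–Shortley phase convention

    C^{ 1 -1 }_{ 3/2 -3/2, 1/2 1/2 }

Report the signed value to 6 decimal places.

-0.866025  (= −√(3/4))

triangle: 1!*2!*0!/4! = 2/24
(j±m)!: 0!*3!*1!*0!*0!*2! = 12
prefactor² = (2J+1)*Δ*N² = 3
  k=1: −1/(1!*0!*2!*0!*0!*0!) = -1/2
Σ = -1/2  ⇒  CG² = 3*(-1/2)² = 3/4
CG = −√(3/4) = -0.866025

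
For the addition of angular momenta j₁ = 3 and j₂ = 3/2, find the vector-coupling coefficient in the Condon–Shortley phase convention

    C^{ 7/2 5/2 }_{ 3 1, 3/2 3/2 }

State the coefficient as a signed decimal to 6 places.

√[8·1!5!2!/9! · 4!2!3!0!6!1!] = √(7680/7)
  +(−1)^1/∏(1,0,1,2,4,0)! = -1/48  (running -1/48)
⟨..|..⟩ = √(7680/7)·(-1/48) = -0.690066

−√(10/21) = -0.690066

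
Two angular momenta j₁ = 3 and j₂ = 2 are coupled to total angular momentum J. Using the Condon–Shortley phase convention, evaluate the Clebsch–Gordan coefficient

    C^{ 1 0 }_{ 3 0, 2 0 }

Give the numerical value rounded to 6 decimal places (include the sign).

j₁+j₂−J=4  J+j₁−j₂=2  J−j₁+j₂=0  j₁+j₂+J+1=7
(j₁±m₁, j₂±m₂, J±M) = (3,3,2,2,1,1)
P² = 144/35
sum k=2..2:
  [2] +1/4 = 1/4
S = 1/4
C² = P²·S² = 9/35 ; C = +0.507093

+√(9/35) ≈ +0.507093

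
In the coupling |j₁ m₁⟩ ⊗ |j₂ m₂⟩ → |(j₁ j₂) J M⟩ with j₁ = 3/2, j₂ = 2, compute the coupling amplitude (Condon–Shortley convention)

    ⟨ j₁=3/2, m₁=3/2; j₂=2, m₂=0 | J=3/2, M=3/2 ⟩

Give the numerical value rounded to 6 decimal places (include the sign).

+0.447214

triangle: 2!*1!*2!/6! = 4/720
(j±m)!: 3!*0!*2!*2!*3!*0! = 144
prefactor² = (2J+1)*Δ*N² = 16/5
  k=0: +1/(0!*2!*0!*2!*1!*0!) = 1/4
Σ = 1/4  ⇒  CG² = 16/5*1/4² = 1/5
CG = +√(1/5) = +0.447214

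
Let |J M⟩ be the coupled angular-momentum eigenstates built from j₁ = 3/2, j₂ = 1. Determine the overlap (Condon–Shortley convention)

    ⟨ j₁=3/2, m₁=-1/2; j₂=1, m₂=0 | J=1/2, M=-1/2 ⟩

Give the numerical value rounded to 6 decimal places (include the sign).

√[2·2!1!0!/4! · 1!2!1!1!0!1!] = √(1/3)
  +(−1)^1/∏(1,1,1,0,0,0)! = -1  (running -1)
⟨..|..⟩ = √(1/3)·(-1) = -0.577350

−√(1/3) = -0.577350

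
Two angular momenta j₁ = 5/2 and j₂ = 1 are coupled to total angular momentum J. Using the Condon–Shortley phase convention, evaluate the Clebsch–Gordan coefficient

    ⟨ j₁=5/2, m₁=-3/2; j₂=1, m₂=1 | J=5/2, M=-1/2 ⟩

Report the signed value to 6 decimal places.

-0.676123  (= −√(16/35))

j₁+j₂−J=1  J+j₁−j₂=4  J−j₁+j₂=1  j₁+j₂+J+1=7
(j₁±m₁, j₂±m₂, J±M) = (1,4,2,0,2,3)
P² = 576/35
sum k=1..1:
  [1] −1/6 = -1/6
S = -1/6
C² = P²·S² = 16/35 ; C = -0.676123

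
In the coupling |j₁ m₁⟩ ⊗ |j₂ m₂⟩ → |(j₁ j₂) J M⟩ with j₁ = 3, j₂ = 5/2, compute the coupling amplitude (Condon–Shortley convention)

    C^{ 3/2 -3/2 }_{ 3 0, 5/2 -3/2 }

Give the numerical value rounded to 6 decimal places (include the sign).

-0.414039

triangle: 4!*2!*1!/8! = 48/40320
(j±m)!: 3!*3!*1!*4!*0!*3! = 5184
prefactor² = (2J+1)*Δ*N² = 864/35
  k=1: −1/(1!*3!*2!*0!*0!*1!) = -1/12
Σ = -1/12  ⇒  CG² = 864/35*(-1/12)² = 6/35
CG = −√(6/35) = -0.414039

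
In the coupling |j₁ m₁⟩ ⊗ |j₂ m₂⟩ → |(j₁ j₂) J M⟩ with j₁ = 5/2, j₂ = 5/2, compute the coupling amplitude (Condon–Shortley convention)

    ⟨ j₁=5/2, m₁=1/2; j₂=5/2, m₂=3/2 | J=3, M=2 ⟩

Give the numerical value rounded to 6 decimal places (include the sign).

−√(1/12) = -0.288675

triangle: 2!×3!×3!/9! = 72/362880
(j±m)!: 3!×2!×4!×1!×5!×1! = 34560
prefactor² = (2J+1)×Δ×N² = 48
  k=1: −1/(1!×1!×1!×3!×2!×0!) = -1/12
  k=2: +1/(2!×0!×0!×2!×3!×1!) = 1/24
Σ = -1/24  ⇒  CG² = 48×(-1/24)² = 1/12
CG = −√(1/12) = -0.288675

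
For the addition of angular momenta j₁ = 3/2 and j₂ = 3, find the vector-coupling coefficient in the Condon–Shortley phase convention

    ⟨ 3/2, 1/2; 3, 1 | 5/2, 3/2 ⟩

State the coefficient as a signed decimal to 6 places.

triangle: 2!*1!*4!/8! = 48/40320
(j±m)!: 2!*1!*4!*2!*4!*1! = 2304
prefactor² = (2J+1)*Δ*N² = 576/35
  k=0: +1/(0!*2!*1!*4!*0!*0!) = 1/48
  k=1: −1/(1!*1!*0!*3!*1!*1!) = -1/6
Σ = -7/48  ⇒  CG² = 576/35*(-7/48)² = 7/20
CG = −√(7/20) = -0.591608

-0.591608  (= −√(7/20))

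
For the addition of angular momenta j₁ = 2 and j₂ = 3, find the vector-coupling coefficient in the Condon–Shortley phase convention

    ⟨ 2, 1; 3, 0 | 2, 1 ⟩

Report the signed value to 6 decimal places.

−√(2/7) ≈ -0.534522

j₁+j₂−J=3  J+j₁−j₂=1  J−j₁+j₂=3  j₁+j₂+J+1=8
(j₁±m₁, j₂±m₂, J±M) = (3,1,3,3,3,1)
P² = 81/14
sum k=0..1:
  [0] +1/36 = 1/36
  [1] −1/4 = -1/4
S = -2/9
C² = P²·S² = 2/7 ; C = -0.534522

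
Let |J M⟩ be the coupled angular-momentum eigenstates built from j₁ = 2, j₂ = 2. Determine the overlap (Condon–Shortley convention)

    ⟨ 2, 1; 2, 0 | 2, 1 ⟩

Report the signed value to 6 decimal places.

√[5·2!2!2!/7! · 3!1!2!2!3!1!] = √(8/7)
  +(−1)^0/∏(0,2,1,2,1,0)! = 1/4  (running 1/4)
  +(−1)^1/∏(1,1,0,1,2,1)! = -1/2  (running -1/4)
⟨..|..⟩ = √(8/7)·(-1/4) = -0.267261

−√(1/14) = -0.267261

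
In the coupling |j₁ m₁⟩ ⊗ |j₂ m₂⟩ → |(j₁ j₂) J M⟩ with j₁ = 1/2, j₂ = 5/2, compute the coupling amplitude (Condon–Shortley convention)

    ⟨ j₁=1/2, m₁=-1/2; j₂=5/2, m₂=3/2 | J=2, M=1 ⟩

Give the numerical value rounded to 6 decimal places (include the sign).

triangle: 1!×0!×4!/6! = 24/720
(j±m)!: 0!×1!×4!×1!×3!×1! = 144
prefactor² = (2J+1)×Δ×N² = 24
  k=1: −1/(1!×0!×0!×3!×0!×1!) = -1/6
Σ = -1/6  ⇒  CG² = 24×(-1/6)² = 2/3
CG = −√(2/3) = -0.816497

-0.816497  (= −√(2/3))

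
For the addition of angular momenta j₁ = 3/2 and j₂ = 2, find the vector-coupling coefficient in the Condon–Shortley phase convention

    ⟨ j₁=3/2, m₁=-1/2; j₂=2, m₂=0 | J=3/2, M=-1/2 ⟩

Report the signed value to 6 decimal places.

−√(1/5) ≈ -0.447214

√[4·2!1!2!/6! · 1!2!2!2!1!2!] = √(16/45)
  +(−1)^1/∏(1,1,1,1,0,1)! = -1  (running -1)
  +(−1)^2/∏(2,0,0,0,1,2)! = 1/4  (running -3/4)
⟨..|..⟩ = √(16/45)·(-3/4) = -0.447214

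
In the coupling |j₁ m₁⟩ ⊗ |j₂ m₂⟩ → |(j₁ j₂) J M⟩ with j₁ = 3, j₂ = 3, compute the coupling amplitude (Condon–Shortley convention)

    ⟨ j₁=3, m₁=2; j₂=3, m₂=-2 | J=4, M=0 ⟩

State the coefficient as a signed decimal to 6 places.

+0.564076

j₁+j₂−J=2  J+j₁−j₂=4  J−j₁+j₂=4  j₁+j₂+J+1=11
(j₁±m₁, j₂±m₂, J±M) = (5,1,1,5,4,4)
P² = 165888/77
sum k=0..1:
  [0] +1/72 = 1/72
  [1] −1/576 = -1/576
S = 7/576
C² = P²·S² = 7/22 ; C = +0.564076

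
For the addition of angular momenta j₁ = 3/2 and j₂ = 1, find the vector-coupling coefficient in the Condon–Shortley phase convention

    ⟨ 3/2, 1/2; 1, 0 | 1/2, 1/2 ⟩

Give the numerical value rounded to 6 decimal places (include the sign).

−√(1/3) ≈ -0.577350

j₁+j₂−J=2  J+j₁−j₂=1  J−j₁+j₂=0  j₁+j₂+J+1=4
(j₁±m₁, j₂±m₂, J±M) = (2,1,1,1,1,0)
P² = 1/3
sum k=1..1:
  [1] −1/1 = -1
S = -1
C² = P²·S² = 1/3 ; C = -0.577350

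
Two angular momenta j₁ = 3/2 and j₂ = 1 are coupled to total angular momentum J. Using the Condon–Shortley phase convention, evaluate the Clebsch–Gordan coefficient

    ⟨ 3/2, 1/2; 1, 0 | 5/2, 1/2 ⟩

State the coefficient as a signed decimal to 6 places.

triangle: 0!×3!×2!/6! = 12/720
(j±m)!: 2!×1!×1!×1!×3!×2! = 24
prefactor² = (2J+1)×Δ×N² = 12/5
  k=0: +1/(0!×0!×1!×1!×2!×1!) = 1/2
Σ = 1/2  ⇒  CG² = 12/5×1/2² = 3/5
CG = +√(3/5) = +0.774597

+√(3/5) ≈ +0.774597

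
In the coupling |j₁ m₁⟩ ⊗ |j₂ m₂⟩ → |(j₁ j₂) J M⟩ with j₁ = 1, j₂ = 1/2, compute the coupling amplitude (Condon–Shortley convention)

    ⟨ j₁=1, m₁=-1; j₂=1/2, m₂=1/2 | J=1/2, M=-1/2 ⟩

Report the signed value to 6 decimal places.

-0.816497  (= −√(2/3))

j₁+j₂−J=1  J+j₁−j₂=1  J−j₁+j₂=0  j₁+j₂+J+1=3
(j₁±m₁, j₂±m₂, J±M) = (0,2,1,0,0,1)
P² = 2/3
sum k=1..1:
  [1] −1/1 = -1
S = -1
C² = P²·S² = 2/3 ; C = -0.816497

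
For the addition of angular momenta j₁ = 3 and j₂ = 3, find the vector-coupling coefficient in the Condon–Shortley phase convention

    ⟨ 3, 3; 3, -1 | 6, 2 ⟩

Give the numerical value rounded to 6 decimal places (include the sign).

j₁+j₂−J=0  J+j₁−j₂=6  J−j₁+j₂=6  j₁+j₂+J+1=13
(j₁±m₁, j₂±m₂, J±M) = (6,0,2,4,8,4)
P² = 398131200/11
sum k=0..0:
  [0] +1/34560 = 1/34560
S = 1/34560
C² = P²·S² = 1/33 ; C = +0.174078

+√(1/33) = +0.174078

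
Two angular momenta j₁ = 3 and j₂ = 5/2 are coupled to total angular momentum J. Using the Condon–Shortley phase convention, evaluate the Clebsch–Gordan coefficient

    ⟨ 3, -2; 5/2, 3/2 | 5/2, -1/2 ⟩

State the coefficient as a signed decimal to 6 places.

-0.267261

triangle: 3!·3!·2!/9! = 72/362880
(j±m)!: 1!·5!·4!·1!·2!·3! = 34560
prefactor² = (2J+1)·Δ·N² = 288/7
  k=2: +1/(2!·1!·3!·2!·0!·0!) = 1/24
  k=3: −1/(3!·0!·2!·1!·1!·1!) = -1/12
Σ = -1/24  ⇒  CG² = 288/7·(-1/24)² = 1/14
CG = −√(1/14) = -0.267261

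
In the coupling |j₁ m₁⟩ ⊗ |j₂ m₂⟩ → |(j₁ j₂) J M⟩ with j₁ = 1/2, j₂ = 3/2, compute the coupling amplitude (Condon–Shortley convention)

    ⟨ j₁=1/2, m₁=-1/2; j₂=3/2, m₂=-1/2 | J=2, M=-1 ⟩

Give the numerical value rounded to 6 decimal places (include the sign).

+0.866025  (= +√(3/4))

√[5·0!1!3!/5! · 0!1!1!2!1!3!] = √(3)
  +(−1)^0/∏(0,0,1,1,0,2)! = 1/2  (running 1/2)
⟨..|..⟩ = √(3)·(1/2) = +0.866025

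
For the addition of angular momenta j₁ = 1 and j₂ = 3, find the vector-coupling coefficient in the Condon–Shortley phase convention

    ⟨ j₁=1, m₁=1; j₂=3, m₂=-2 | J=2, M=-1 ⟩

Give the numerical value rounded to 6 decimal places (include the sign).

j₁+j₂−J=2  J+j₁−j₂=0  J−j₁+j₂=4  j₁+j₂+J+1=7
(j₁±m₁, j₂±m₂, J±M) = (2,0,1,5,1,3)
P² = 480/7
sum k=0..0:
  [0] +1/12 = 1/12
S = 1/12
C² = P²·S² = 10/21 ; C = +0.690066

+√(10/21) = +0.690066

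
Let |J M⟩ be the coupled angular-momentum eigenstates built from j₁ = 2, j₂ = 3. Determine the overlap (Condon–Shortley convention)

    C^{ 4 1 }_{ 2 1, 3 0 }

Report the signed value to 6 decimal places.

√[9·1!3!5!/10! · 3!1!3!3!5!3!] = √(1944/7)
  +(−1)^0/∏(0,1,1,3,2,2)! = 1/24  (running 1/24)
  +(−1)^1/∏(1,0,0,2,3,3)! = -1/72  (running 1/36)
⟨..|..⟩ = √(1944/7)·(1/36) = +0.462910

+√(3/14) ≈ +0.462910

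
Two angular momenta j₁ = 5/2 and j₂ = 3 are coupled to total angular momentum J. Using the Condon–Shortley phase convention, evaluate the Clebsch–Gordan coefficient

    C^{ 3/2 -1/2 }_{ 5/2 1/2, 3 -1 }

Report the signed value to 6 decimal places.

j₁+j₂−J=4  J+j₁−j₂=1  J−j₁+j₂=2  j₁+j₂+J+1=8
(j₁±m₁, j₂±m₂, J±M) = (3,2,2,4,1,2)
P² = 192/35
sum k=1..2:
  [1] −1/6 = -1/6
  [2] +1/8 = 1/8
S = -1/24
C² = P²·S² = 1/105 ; C = -0.097590

−√(1/105) ≈ -0.097590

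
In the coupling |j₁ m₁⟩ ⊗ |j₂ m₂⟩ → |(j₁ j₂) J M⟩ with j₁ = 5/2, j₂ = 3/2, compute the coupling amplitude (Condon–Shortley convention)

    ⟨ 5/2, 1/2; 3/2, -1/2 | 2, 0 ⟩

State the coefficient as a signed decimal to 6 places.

√[5·2!3!1!/7! · 3!2!1!2!2!2!] = √(8/7)
  +(−1)^0/∏(0,2,2,1,1,0)! = 1/4  (running 1/4)
  +(−1)^1/∏(1,1,1,0,2,1)! = -1/2  (running -1/4)
⟨..|..⟩ = √(8/7)·(-1/4) = -0.267261

-0.267261  (= −√(1/14))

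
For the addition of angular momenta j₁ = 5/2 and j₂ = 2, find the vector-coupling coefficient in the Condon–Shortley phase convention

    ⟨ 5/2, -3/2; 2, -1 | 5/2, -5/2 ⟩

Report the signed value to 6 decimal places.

j₁+j₂−J=2  J+j₁−j₂=3  J−j₁+j₂=2  j₁+j₂+J+1=8
(j₁±m₁, j₂±m₂, J±M) = (1,4,1,3,0,5)
P² = 432/7
sum k=1..1:
  [1] −1/12 = -1/12
S = -1/12
C² = P²·S² = 3/7 ; C = -0.654654

-0.654654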